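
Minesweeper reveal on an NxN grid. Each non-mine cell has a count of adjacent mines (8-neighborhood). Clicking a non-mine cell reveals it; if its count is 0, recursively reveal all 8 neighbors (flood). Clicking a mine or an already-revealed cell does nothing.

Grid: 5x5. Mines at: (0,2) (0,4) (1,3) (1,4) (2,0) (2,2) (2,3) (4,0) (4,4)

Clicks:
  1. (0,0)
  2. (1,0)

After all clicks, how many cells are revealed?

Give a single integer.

Click 1 (0,0) count=0: revealed 4 new [(0,0) (0,1) (1,0) (1,1)] -> total=4
Click 2 (1,0) count=1: revealed 0 new [(none)] -> total=4

Answer: 4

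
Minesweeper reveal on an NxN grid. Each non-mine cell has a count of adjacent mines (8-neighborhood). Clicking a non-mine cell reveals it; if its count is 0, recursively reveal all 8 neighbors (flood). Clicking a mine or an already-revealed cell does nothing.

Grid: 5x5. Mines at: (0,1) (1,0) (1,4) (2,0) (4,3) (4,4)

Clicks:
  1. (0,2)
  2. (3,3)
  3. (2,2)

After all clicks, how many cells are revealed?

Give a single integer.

Answer: 10

Derivation:
Click 1 (0,2) count=1: revealed 1 new [(0,2)] -> total=1
Click 2 (3,3) count=2: revealed 1 new [(3,3)] -> total=2
Click 3 (2,2) count=0: revealed 8 new [(1,1) (1,2) (1,3) (2,1) (2,2) (2,3) (3,1) (3,2)] -> total=10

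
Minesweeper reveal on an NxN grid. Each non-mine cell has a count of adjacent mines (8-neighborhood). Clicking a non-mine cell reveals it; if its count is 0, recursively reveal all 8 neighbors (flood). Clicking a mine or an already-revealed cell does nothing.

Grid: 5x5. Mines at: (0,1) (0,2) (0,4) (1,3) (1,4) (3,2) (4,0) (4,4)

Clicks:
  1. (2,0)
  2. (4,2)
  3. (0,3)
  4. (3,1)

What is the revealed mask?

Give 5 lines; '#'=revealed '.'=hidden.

Click 1 (2,0) count=0: revealed 6 new [(1,0) (1,1) (2,0) (2,1) (3,0) (3,1)] -> total=6
Click 2 (4,2) count=1: revealed 1 new [(4,2)] -> total=7
Click 3 (0,3) count=4: revealed 1 new [(0,3)] -> total=8
Click 4 (3,1) count=2: revealed 0 new [(none)] -> total=8

Answer: ...#.
##...
##...
##...
..#..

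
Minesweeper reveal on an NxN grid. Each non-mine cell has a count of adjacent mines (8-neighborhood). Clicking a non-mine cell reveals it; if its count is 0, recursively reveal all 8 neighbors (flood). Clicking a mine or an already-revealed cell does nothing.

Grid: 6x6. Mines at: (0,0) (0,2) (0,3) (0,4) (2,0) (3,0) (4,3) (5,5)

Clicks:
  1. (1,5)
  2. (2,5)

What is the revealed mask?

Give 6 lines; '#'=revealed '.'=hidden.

Answer: ......
.#####
.#####
.#####
....##
......

Derivation:
Click 1 (1,5) count=1: revealed 1 new [(1,5)] -> total=1
Click 2 (2,5) count=0: revealed 16 new [(1,1) (1,2) (1,3) (1,4) (2,1) (2,2) (2,3) (2,4) (2,5) (3,1) (3,2) (3,3) (3,4) (3,5) (4,4) (4,5)] -> total=17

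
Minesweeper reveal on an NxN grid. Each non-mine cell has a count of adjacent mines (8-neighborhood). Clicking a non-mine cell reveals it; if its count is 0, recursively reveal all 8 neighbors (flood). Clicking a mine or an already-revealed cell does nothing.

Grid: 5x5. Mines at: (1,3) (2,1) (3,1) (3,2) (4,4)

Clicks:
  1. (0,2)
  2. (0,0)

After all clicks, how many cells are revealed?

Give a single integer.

Click 1 (0,2) count=1: revealed 1 new [(0,2)] -> total=1
Click 2 (0,0) count=0: revealed 5 new [(0,0) (0,1) (1,0) (1,1) (1,2)] -> total=6

Answer: 6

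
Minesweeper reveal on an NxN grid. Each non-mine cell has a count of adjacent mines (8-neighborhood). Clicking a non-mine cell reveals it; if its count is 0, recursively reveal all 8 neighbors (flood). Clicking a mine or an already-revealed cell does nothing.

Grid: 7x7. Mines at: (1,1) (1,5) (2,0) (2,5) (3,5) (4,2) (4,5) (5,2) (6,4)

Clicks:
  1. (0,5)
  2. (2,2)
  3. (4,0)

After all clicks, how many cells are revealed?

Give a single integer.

Answer: 10

Derivation:
Click 1 (0,5) count=1: revealed 1 new [(0,5)] -> total=1
Click 2 (2,2) count=1: revealed 1 new [(2,2)] -> total=2
Click 3 (4,0) count=0: revealed 8 new [(3,0) (3,1) (4,0) (4,1) (5,0) (5,1) (6,0) (6,1)] -> total=10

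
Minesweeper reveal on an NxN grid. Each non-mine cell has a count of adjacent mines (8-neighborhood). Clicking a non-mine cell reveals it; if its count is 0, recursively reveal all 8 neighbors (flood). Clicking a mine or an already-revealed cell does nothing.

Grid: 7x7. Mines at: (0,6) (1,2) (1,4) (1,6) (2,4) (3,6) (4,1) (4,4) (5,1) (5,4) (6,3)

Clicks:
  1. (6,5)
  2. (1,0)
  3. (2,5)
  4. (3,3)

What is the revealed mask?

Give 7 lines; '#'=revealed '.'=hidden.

Click 1 (6,5) count=1: revealed 1 new [(6,5)] -> total=1
Click 2 (1,0) count=0: revealed 8 new [(0,0) (0,1) (1,0) (1,1) (2,0) (2,1) (3,0) (3,1)] -> total=9
Click 3 (2,5) count=4: revealed 1 new [(2,5)] -> total=10
Click 4 (3,3) count=2: revealed 1 new [(3,3)] -> total=11

Answer: ##.....
##.....
##...#.
##.#...
.......
.......
.....#.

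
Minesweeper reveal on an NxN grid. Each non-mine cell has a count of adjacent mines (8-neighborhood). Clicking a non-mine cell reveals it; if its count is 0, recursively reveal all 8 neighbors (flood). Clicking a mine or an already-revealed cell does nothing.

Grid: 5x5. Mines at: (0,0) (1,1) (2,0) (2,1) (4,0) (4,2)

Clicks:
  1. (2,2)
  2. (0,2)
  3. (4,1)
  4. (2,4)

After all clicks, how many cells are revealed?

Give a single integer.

Answer: 15

Derivation:
Click 1 (2,2) count=2: revealed 1 new [(2,2)] -> total=1
Click 2 (0,2) count=1: revealed 1 new [(0,2)] -> total=2
Click 3 (4,1) count=2: revealed 1 new [(4,1)] -> total=3
Click 4 (2,4) count=0: revealed 12 new [(0,3) (0,4) (1,2) (1,3) (1,4) (2,3) (2,4) (3,2) (3,3) (3,4) (4,3) (4,4)] -> total=15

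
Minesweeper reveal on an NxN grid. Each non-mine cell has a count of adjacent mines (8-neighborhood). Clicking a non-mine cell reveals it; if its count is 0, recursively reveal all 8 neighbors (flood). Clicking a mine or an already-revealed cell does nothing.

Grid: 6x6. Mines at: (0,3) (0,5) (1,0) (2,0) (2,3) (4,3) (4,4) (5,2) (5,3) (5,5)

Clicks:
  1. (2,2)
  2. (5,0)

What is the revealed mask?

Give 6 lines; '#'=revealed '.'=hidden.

Answer: ......
......
..#...
##....
##....
##....

Derivation:
Click 1 (2,2) count=1: revealed 1 new [(2,2)] -> total=1
Click 2 (5,0) count=0: revealed 6 new [(3,0) (3,1) (4,0) (4,1) (5,0) (5,1)] -> total=7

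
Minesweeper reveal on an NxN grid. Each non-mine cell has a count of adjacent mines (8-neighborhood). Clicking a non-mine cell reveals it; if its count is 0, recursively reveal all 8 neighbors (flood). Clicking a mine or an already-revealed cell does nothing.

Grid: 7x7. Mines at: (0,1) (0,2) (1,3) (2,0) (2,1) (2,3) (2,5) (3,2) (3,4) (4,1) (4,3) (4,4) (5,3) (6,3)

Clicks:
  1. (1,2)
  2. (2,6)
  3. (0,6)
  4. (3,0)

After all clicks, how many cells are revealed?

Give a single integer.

Click 1 (1,2) count=5: revealed 1 new [(1,2)] -> total=1
Click 2 (2,6) count=1: revealed 1 new [(2,6)] -> total=2
Click 3 (0,6) count=0: revealed 6 new [(0,4) (0,5) (0,6) (1,4) (1,5) (1,6)] -> total=8
Click 4 (3,0) count=3: revealed 1 new [(3,0)] -> total=9

Answer: 9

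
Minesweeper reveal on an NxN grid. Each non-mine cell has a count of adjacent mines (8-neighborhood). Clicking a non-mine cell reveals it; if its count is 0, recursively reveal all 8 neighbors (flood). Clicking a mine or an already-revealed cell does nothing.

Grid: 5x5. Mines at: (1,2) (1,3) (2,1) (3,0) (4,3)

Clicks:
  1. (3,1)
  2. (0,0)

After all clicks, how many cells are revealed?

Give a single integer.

Click 1 (3,1) count=2: revealed 1 new [(3,1)] -> total=1
Click 2 (0,0) count=0: revealed 4 new [(0,0) (0,1) (1,0) (1,1)] -> total=5

Answer: 5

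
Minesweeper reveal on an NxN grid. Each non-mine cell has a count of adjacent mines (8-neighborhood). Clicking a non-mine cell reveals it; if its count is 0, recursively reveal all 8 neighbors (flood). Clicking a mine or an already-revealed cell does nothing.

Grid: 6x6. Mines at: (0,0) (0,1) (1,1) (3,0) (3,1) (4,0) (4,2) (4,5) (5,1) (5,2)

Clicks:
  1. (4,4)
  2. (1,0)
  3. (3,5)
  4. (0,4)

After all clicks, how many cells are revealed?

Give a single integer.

Answer: 18

Derivation:
Click 1 (4,4) count=1: revealed 1 new [(4,4)] -> total=1
Click 2 (1,0) count=3: revealed 1 new [(1,0)] -> total=2
Click 3 (3,5) count=1: revealed 1 new [(3,5)] -> total=3
Click 4 (0,4) count=0: revealed 15 new [(0,2) (0,3) (0,4) (0,5) (1,2) (1,3) (1,4) (1,5) (2,2) (2,3) (2,4) (2,5) (3,2) (3,3) (3,4)] -> total=18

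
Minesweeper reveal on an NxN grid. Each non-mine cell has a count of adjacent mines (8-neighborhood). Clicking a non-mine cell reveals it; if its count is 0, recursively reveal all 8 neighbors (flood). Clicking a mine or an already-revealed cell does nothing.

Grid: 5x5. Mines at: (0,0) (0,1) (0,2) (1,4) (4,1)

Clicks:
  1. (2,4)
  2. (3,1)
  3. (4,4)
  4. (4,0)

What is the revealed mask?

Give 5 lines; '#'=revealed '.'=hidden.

Answer: .....
####.
#####
#####
#.###

Derivation:
Click 1 (2,4) count=1: revealed 1 new [(2,4)] -> total=1
Click 2 (3,1) count=1: revealed 1 new [(3,1)] -> total=2
Click 3 (4,4) count=0: revealed 15 new [(1,0) (1,1) (1,2) (1,3) (2,0) (2,1) (2,2) (2,3) (3,0) (3,2) (3,3) (3,4) (4,2) (4,3) (4,4)] -> total=17
Click 4 (4,0) count=1: revealed 1 new [(4,0)] -> total=18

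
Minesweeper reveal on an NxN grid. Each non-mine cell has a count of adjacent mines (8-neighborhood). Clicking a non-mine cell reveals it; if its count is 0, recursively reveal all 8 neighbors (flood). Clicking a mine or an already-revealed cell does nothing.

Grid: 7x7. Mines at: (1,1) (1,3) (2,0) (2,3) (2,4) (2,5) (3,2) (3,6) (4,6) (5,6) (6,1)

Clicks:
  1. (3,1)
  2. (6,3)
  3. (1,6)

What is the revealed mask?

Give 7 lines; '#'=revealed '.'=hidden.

Click 1 (3,1) count=2: revealed 1 new [(3,1)] -> total=1
Click 2 (6,3) count=0: revealed 15 new [(3,3) (3,4) (3,5) (4,2) (4,3) (4,4) (4,5) (5,2) (5,3) (5,4) (5,5) (6,2) (6,3) (6,4) (6,5)] -> total=16
Click 3 (1,6) count=1: revealed 1 new [(1,6)] -> total=17

Answer: .......
......#
.......
.#.###.
..####.
..####.
..####.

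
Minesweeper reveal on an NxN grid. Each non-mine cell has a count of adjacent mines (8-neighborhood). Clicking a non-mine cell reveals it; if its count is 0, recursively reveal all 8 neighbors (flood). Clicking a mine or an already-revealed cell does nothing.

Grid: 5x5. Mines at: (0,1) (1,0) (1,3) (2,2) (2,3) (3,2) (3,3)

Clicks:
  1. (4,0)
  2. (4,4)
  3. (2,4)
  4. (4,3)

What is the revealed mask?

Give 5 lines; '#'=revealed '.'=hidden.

Click 1 (4,0) count=0: revealed 6 new [(2,0) (2,1) (3,0) (3,1) (4,0) (4,1)] -> total=6
Click 2 (4,4) count=1: revealed 1 new [(4,4)] -> total=7
Click 3 (2,4) count=3: revealed 1 new [(2,4)] -> total=8
Click 4 (4,3) count=2: revealed 1 new [(4,3)] -> total=9

Answer: .....
.....
##..#
##...
##.##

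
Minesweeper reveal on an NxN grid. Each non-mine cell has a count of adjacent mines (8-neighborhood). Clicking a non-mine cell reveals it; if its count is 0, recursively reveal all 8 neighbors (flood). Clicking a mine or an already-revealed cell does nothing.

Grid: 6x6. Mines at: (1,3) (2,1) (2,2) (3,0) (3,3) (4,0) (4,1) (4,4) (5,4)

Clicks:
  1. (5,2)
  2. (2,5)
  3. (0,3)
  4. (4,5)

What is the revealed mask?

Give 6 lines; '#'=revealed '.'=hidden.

Answer: ...###
....##
....##
....##
.....#
..#...

Derivation:
Click 1 (5,2) count=1: revealed 1 new [(5,2)] -> total=1
Click 2 (2,5) count=0: revealed 8 new [(0,4) (0,5) (1,4) (1,5) (2,4) (2,5) (3,4) (3,5)] -> total=9
Click 3 (0,3) count=1: revealed 1 new [(0,3)] -> total=10
Click 4 (4,5) count=2: revealed 1 new [(4,5)] -> total=11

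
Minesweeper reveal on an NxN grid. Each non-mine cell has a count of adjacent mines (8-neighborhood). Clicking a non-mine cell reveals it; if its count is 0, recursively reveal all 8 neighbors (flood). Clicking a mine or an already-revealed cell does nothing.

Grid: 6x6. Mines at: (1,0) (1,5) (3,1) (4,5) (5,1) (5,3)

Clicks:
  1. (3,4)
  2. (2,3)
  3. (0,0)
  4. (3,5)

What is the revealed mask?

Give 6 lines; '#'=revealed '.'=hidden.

Answer: #####.
.####.
.####.
..####
..###.
......

Derivation:
Click 1 (3,4) count=1: revealed 1 new [(3,4)] -> total=1
Click 2 (2,3) count=0: revealed 17 new [(0,1) (0,2) (0,3) (0,4) (1,1) (1,2) (1,3) (1,4) (2,1) (2,2) (2,3) (2,4) (3,2) (3,3) (4,2) (4,3) (4,4)] -> total=18
Click 3 (0,0) count=1: revealed 1 new [(0,0)] -> total=19
Click 4 (3,5) count=1: revealed 1 new [(3,5)] -> total=20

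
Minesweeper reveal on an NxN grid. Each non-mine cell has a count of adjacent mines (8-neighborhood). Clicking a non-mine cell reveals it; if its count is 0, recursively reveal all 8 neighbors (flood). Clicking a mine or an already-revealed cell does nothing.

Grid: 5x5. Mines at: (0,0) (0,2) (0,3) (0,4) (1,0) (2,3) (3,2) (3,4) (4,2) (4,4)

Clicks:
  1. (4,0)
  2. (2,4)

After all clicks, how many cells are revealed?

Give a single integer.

Answer: 7

Derivation:
Click 1 (4,0) count=0: revealed 6 new [(2,0) (2,1) (3,0) (3,1) (4,0) (4,1)] -> total=6
Click 2 (2,4) count=2: revealed 1 new [(2,4)] -> total=7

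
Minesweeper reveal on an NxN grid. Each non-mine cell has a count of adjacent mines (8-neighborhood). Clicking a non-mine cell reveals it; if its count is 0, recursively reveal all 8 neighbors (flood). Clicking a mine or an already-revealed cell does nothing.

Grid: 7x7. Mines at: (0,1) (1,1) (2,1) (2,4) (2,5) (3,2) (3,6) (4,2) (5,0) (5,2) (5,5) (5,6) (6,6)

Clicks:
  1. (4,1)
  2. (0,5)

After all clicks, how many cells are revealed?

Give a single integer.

Click 1 (4,1) count=4: revealed 1 new [(4,1)] -> total=1
Click 2 (0,5) count=0: revealed 10 new [(0,2) (0,3) (0,4) (0,5) (0,6) (1,2) (1,3) (1,4) (1,5) (1,6)] -> total=11

Answer: 11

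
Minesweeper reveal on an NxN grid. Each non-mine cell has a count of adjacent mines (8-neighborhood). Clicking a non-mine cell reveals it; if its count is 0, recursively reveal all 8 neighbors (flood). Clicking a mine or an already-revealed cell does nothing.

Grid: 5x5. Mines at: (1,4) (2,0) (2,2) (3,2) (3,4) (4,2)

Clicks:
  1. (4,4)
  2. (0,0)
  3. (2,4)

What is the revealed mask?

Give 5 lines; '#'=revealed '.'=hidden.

Click 1 (4,4) count=1: revealed 1 new [(4,4)] -> total=1
Click 2 (0,0) count=0: revealed 8 new [(0,0) (0,1) (0,2) (0,3) (1,0) (1,1) (1,2) (1,3)] -> total=9
Click 3 (2,4) count=2: revealed 1 new [(2,4)] -> total=10

Answer: ####.
####.
....#
.....
....#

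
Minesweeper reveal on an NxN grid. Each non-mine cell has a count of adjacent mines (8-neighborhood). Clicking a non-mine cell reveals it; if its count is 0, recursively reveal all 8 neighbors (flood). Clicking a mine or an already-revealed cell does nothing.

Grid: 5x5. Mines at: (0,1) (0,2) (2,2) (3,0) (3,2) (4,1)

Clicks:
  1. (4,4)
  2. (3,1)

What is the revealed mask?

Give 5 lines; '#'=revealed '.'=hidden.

Answer: ...##
...##
...##
.#.##
...##

Derivation:
Click 1 (4,4) count=0: revealed 10 new [(0,3) (0,4) (1,3) (1,4) (2,3) (2,4) (3,3) (3,4) (4,3) (4,4)] -> total=10
Click 2 (3,1) count=4: revealed 1 new [(3,1)] -> total=11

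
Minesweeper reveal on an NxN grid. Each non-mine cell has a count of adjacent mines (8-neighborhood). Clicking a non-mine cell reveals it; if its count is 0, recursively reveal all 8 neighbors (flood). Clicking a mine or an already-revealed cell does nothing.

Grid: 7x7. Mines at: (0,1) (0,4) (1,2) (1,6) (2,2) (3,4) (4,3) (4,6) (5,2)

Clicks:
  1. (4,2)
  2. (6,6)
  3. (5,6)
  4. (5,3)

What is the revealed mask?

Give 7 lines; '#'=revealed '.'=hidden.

Answer: .......
.......
.......
.......
..#....
...####
...####

Derivation:
Click 1 (4,2) count=2: revealed 1 new [(4,2)] -> total=1
Click 2 (6,6) count=0: revealed 8 new [(5,3) (5,4) (5,5) (5,6) (6,3) (6,4) (6,5) (6,6)] -> total=9
Click 3 (5,6) count=1: revealed 0 new [(none)] -> total=9
Click 4 (5,3) count=2: revealed 0 new [(none)] -> total=9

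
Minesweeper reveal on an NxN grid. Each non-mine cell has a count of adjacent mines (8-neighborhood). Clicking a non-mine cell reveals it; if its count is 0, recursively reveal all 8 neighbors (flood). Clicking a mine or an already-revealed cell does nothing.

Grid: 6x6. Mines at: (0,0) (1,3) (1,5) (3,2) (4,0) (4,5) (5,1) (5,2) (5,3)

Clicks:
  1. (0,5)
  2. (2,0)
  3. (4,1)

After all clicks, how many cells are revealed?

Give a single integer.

Click 1 (0,5) count=1: revealed 1 new [(0,5)] -> total=1
Click 2 (2,0) count=0: revealed 6 new [(1,0) (1,1) (2,0) (2,1) (3,0) (3,1)] -> total=7
Click 3 (4,1) count=4: revealed 1 new [(4,1)] -> total=8

Answer: 8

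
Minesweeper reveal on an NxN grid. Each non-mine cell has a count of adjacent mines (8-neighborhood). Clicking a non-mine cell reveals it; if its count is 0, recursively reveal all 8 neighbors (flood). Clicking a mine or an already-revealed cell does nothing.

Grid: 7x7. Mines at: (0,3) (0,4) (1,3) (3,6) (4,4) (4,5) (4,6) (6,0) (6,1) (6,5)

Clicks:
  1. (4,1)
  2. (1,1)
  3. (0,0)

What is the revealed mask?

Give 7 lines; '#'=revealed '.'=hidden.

Answer: ###....
###....
####...
####...
####...
####...
.......

Derivation:
Click 1 (4,1) count=0: revealed 22 new [(0,0) (0,1) (0,2) (1,0) (1,1) (1,2) (2,0) (2,1) (2,2) (2,3) (3,0) (3,1) (3,2) (3,3) (4,0) (4,1) (4,2) (4,3) (5,0) (5,1) (5,2) (5,3)] -> total=22
Click 2 (1,1) count=0: revealed 0 new [(none)] -> total=22
Click 3 (0,0) count=0: revealed 0 new [(none)] -> total=22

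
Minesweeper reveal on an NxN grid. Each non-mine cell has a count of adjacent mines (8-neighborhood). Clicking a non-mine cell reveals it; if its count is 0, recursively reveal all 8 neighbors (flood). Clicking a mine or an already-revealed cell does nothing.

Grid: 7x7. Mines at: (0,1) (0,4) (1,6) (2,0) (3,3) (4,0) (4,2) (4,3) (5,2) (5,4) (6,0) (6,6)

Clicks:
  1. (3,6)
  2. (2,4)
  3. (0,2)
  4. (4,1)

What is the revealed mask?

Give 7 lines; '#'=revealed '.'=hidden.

Click 1 (3,6) count=0: revealed 11 new [(2,4) (2,5) (2,6) (3,4) (3,5) (3,6) (4,4) (4,5) (4,6) (5,5) (5,6)] -> total=11
Click 2 (2,4) count=1: revealed 0 new [(none)] -> total=11
Click 3 (0,2) count=1: revealed 1 new [(0,2)] -> total=12
Click 4 (4,1) count=3: revealed 1 new [(4,1)] -> total=13

Answer: ..#....
.......
....###
....###
.#..###
.....##
.......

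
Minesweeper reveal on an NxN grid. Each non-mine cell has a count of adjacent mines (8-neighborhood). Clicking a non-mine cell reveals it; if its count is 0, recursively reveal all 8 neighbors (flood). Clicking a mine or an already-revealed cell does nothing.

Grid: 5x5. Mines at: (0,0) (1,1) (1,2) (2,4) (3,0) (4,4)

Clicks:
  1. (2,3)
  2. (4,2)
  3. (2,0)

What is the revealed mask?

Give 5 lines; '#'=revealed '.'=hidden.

Click 1 (2,3) count=2: revealed 1 new [(2,3)] -> total=1
Click 2 (4,2) count=0: revealed 8 new [(2,1) (2,2) (3,1) (3,2) (3,3) (4,1) (4,2) (4,3)] -> total=9
Click 3 (2,0) count=2: revealed 1 new [(2,0)] -> total=10

Answer: .....
.....
####.
.###.
.###.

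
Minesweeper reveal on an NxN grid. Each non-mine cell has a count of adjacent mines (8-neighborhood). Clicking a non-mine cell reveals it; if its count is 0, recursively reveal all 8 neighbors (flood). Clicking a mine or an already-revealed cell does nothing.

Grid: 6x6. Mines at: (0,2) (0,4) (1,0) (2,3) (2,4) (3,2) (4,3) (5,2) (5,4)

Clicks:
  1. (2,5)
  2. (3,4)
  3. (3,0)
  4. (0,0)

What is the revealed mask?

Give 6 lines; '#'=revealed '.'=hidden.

Click 1 (2,5) count=1: revealed 1 new [(2,5)] -> total=1
Click 2 (3,4) count=3: revealed 1 new [(3,4)] -> total=2
Click 3 (3,0) count=0: revealed 8 new [(2,0) (2,1) (3,0) (3,1) (4,0) (4,1) (5,0) (5,1)] -> total=10
Click 4 (0,0) count=1: revealed 1 new [(0,0)] -> total=11

Answer: #.....
......
##...#
##..#.
##....
##....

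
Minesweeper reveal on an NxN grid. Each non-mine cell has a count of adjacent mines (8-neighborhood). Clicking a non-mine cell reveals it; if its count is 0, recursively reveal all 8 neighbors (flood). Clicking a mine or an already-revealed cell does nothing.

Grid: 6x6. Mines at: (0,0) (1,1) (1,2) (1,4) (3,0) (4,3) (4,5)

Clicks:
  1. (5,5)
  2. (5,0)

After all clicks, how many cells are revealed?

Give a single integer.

Answer: 7

Derivation:
Click 1 (5,5) count=1: revealed 1 new [(5,5)] -> total=1
Click 2 (5,0) count=0: revealed 6 new [(4,0) (4,1) (4,2) (5,0) (5,1) (5,2)] -> total=7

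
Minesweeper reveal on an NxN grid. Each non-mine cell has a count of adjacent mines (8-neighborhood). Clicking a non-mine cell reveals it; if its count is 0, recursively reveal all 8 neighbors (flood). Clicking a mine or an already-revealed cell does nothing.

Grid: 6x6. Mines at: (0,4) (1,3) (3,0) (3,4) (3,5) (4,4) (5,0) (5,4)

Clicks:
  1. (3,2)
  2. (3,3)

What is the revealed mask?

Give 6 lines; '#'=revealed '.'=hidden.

Answer: ......
......
.###..
.###..
.###..
.###..

Derivation:
Click 1 (3,2) count=0: revealed 12 new [(2,1) (2,2) (2,3) (3,1) (3,2) (3,3) (4,1) (4,2) (4,3) (5,1) (5,2) (5,3)] -> total=12
Click 2 (3,3) count=2: revealed 0 new [(none)] -> total=12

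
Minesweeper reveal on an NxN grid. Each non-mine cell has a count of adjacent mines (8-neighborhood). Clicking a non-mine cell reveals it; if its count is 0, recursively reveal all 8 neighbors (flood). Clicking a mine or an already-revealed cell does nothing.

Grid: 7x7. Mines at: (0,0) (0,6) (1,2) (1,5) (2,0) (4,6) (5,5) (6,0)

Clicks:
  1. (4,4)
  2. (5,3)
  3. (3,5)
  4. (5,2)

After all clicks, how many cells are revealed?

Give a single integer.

Click 1 (4,4) count=1: revealed 1 new [(4,4)] -> total=1
Click 2 (5,3) count=0: revealed 25 new [(2,1) (2,2) (2,3) (2,4) (2,5) (3,0) (3,1) (3,2) (3,3) (3,4) (3,5) (4,0) (4,1) (4,2) (4,3) (4,5) (5,0) (5,1) (5,2) (5,3) (5,4) (6,1) (6,2) (6,3) (6,4)] -> total=26
Click 3 (3,5) count=1: revealed 0 new [(none)] -> total=26
Click 4 (5,2) count=0: revealed 0 new [(none)] -> total=26

Answer: 26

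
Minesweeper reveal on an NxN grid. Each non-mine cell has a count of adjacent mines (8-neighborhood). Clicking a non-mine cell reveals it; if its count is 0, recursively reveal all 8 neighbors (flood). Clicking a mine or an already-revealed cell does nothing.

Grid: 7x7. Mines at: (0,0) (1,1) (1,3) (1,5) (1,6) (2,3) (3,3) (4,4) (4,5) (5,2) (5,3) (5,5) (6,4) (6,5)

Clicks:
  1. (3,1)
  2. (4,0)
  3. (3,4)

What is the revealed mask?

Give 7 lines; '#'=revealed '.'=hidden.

Answer: .......
.......
###....
###.#..
###....
##.....
##.....

Derivation:
Click 1 (3,1) count=0: revealed 13 new [(2,0) (2,1) (2,2) (3,0) (3,1) (3,2) (4,0) (4,1) (4,2) (5,0) (5,1) (6,0) (6,1)] -> total=13
Click 2 (4,0) count=0: revealed 0 new [(none)] -> total=13
Click 3 (3,4) count=4: revealed 1 new [(3,4)] -> total=14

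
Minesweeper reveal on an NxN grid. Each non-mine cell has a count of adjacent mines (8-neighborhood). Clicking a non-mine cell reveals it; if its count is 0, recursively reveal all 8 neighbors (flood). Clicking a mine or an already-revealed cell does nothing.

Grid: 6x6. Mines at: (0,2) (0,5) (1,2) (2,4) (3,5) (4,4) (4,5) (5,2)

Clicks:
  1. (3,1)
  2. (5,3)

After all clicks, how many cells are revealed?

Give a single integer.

Answer: 19

Derivation:
Click 1 (3,1) count=0: revealed 18 new [(0,0) (0,1) (1,0) (1,1) (2,0) (2,1) (2,2) (2,3) (3,0) (3,1) (3,2) (3,3) (4,0) (4,1) (4,2) (4,3) (5,0) (5,1)] -> total=18
Click 2 (5,3) count=2: revealed 1 new [(5,3)] -> total=19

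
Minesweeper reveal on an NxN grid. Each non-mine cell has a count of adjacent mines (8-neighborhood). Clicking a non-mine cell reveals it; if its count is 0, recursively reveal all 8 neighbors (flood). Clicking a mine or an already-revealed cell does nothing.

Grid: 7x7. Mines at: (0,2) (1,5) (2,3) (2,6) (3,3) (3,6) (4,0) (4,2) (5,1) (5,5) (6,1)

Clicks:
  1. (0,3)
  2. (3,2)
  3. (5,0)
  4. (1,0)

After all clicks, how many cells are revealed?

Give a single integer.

Click 1 (0,3) count=1: revealed 1 new [(0,3)] -> total=1
Click 2 (3,2) count=3: revealed 1 new [(3,2)] -> total=2
Click 3 (5,0) count=3: revealed 1 new [(5,0)] -> total=3
Click 4 (1,0) count=0: revealed 10 new [(0,0) (0,1) (1,0) (1,1) (1,2) (2,0) (2,1) (2,2) (3,0) (3,1)] -> total=13

Answer: 13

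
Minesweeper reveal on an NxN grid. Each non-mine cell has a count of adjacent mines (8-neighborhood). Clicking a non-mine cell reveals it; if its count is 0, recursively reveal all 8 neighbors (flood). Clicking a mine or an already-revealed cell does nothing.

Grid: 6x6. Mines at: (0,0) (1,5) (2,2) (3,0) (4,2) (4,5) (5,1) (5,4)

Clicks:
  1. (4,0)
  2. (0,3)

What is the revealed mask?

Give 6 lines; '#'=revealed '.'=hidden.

Click 1 (4,0) count=2: revealed 1 new [(4,0)] -> total=1
Click 2 (0,3) count=0: revealed 8 new [(0,1) (0,2) (0,3) (0,4) (1,1) (1,2) (1,3) (1,4)] -> total=9

Answer: .####.
.####.
......
......
#.....
......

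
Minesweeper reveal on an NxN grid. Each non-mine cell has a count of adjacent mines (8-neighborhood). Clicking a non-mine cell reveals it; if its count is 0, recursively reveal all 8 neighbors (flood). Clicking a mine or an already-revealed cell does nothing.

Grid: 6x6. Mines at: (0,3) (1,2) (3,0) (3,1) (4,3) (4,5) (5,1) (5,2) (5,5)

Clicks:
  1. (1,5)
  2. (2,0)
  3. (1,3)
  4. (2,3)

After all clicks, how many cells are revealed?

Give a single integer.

Answer: 12

Derivation:
Click 1 (1,5) count=0: revealed 11 new [(0,4) (0,5) (1,3) (1,4) (1,5) (2,3) (2,4) (2,5) (3,3) (3,4) (3,5)] -> total=11
Click 2 (2,0) count=2: revealed 1 new [(2,0)] -> total=12
Click 3 (1,3) count=2: revealed 0 new [(none)] -> total=12
Click 4 (2,3) count=1: revealed 0 new [(none)] -> total=12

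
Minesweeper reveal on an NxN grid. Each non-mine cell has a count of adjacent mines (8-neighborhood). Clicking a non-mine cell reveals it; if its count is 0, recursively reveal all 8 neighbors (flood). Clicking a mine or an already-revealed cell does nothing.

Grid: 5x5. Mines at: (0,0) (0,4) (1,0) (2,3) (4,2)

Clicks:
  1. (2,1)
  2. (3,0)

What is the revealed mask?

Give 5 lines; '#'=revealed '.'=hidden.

Answer: .....
.....
##...
##...
##...

Derivation:
Click 1 (2,1) count=1: revealed 1 new [(2,1)] -> total=1
Click 2 (3,0) count=0: revealed 5 new [(2,0) (3,0) (3,1) (4,0) (4,1)] -> total=6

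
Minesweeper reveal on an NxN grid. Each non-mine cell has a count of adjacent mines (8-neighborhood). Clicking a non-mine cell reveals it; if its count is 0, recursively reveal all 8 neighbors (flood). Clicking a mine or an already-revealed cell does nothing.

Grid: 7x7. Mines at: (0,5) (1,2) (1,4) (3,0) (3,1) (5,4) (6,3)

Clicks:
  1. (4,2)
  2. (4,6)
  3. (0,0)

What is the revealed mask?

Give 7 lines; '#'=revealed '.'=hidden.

Answer: ##.....
##...##
#######
..#####
..#####
.....##
.....##

Derivation:
Click 1 (4,2) count=1: revealed 1 new [(4,2)] -> total=1
Click 2 (4,6) count=0: revealed 20 new [(1,5) (1,6) (2,2) (2,3) (2,4) (2,5) (2,6) (3,2) (3,3) (3,4) (3,5) (3,6) (4,3) (4,4) (4,5) (4,6) (5,5) (5,6) (6,5) (6,6)] -> total=21
Click 3 (0,0) count=0: revealed 6 new [(0,0) (0,1) (1,0) (1,1) (2,0) (2,1)] -> total=27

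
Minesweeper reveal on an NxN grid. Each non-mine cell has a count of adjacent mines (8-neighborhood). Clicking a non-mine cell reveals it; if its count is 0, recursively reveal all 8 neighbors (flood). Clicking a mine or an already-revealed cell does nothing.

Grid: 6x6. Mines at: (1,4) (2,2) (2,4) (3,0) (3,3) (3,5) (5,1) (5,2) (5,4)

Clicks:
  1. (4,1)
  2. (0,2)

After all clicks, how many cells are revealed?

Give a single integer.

Click 1 (4,1) count=3: revealed 1 new [(4,1)] -> total=1
Click 2 (0,2) count=0: revealed 10 new [(0,0) (0,1) (0,2) (0,3) (1,0) (1,1) (1,2) (1,3) (2,0) (2,1)] -> total=11

Answer: 11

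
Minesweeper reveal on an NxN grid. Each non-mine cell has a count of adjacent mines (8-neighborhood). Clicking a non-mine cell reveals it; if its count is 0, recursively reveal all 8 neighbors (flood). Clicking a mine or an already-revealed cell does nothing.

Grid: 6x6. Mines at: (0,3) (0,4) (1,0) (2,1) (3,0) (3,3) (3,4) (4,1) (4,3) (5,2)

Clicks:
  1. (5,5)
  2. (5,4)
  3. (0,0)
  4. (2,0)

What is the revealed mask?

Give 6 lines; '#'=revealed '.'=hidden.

Answer: #.....
......
#.....
......
....##
....##

Derivation:
Click 1 (5,5) count=0: revealed 4 new [(4,4) (4,5) (5,4) (5,5)] -> total=4
Click 2 (5,4) count=1: revealed 0 new [(none)] -> total=4
Click 3 (0,0) count=1: revealed 1 new [(0,0)] -> total=5
Click 4 (2,0) count=3: revealed 1 new [(2,0)] -> total=6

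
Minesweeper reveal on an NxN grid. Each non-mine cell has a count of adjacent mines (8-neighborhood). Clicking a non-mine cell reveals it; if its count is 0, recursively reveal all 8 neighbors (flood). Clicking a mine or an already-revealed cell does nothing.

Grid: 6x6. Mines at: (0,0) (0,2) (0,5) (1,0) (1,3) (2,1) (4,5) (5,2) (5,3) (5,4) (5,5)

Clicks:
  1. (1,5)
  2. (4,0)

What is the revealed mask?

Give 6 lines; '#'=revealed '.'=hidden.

Answer: ......
.....#
......
##....
##....
##....

Derivation:
Click 1 (1,5) count=1: revealed 1 new [(1,5)] -> total=1
Click 2 (4,0) count=0: revealed 6 new [(3,0) (3,1) (4,0) (4,1) (5,0) (5,1)] -> total=7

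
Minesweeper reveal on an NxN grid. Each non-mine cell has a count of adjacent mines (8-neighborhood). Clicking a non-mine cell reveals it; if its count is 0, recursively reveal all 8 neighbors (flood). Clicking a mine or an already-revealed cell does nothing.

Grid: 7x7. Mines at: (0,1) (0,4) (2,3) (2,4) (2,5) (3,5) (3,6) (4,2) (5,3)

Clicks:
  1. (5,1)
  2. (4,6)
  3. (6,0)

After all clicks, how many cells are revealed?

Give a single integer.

Answer: 18

Derivation:
Click 1 (5,1) count=1: revealed 1 new [(5,1)] -> total=1
Click 2 (4,6) count=2: revealed 1 new [(4,6)] -> total=2
Click 3 (6,0) count=0: revealed 16 new [(1,0) (1,1) (1,2) (2,0) (2,1) (2,2) (3,0) (3,1) (3,2) (4,0) (4,1) (5,0) (5,2) (6,0) (6,1) (6,2)] -> total=18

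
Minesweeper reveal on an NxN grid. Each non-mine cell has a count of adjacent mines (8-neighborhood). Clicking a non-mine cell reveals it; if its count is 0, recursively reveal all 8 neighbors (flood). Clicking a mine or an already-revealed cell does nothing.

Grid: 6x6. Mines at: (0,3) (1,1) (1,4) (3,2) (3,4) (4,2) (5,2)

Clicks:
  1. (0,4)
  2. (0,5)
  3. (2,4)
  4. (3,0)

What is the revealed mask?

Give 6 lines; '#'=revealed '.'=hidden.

Click 1 (0,4) count=2: revealed 1 new [(0,4)] -> total=1
Click 2 (0,5) count=1: revealed 1 new [(0,5)] -> total=2
Click 3 (2,4) count=2: revealed 1 new [(2,4)] -> total=3
Click 4 (3,0) count=0: revealed 8 new [(2,0) (2,1) (3,0) (3,1) (4,0) (4,1) (5,0) (5,1)] -> total=11

Answer: ....##
......
##..#.
##....
##....
##....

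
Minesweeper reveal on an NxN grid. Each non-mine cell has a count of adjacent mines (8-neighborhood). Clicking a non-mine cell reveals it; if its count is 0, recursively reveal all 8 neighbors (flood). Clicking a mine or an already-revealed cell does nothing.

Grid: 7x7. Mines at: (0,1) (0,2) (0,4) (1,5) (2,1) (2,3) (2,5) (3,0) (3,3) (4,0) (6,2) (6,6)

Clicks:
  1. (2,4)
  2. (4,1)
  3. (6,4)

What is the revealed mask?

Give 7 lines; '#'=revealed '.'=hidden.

Click 1 (2,4) count=4: revealed 1 new [(2,4)] -> total=1
Click 2 (4,1) count=2: revealed 1 new [(4,1)] -> total=2
Click 3 (6,4) count=0: revealed 14 new [(3,4) (3,5) (3,6) (4,3) (4,4) (4,5) (4,6) (5,3) (5,4) (5,5) (5,6) (6,3) (6,4) (6,5)] -> total=16

Answer: .......
.......
....#..
....###
.#.####
...####
...###.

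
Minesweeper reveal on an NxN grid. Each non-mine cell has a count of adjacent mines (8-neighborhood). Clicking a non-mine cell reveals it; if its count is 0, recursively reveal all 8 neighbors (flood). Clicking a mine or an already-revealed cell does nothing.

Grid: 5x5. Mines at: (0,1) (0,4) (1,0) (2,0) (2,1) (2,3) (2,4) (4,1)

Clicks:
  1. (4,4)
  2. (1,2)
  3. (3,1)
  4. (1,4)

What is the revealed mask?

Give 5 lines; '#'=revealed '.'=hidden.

Answer: .....
..#.#
.....
.####
..###

Derivation:
Click 1 (4,4) count=0: revealed 6 new [(3,2) (3,3) (3,4) (4,2) (4,3) (4,4)] -> total=6
Click 2 (1,2) count=3: revealed 1 new [(1,2)] -> total=7
Click 3 (3,1) count=3: revealed 1 new [(3,1)] -> total=8
Click 4 (1,4) count=3: revealed 1 new [(1,4)] -> total=9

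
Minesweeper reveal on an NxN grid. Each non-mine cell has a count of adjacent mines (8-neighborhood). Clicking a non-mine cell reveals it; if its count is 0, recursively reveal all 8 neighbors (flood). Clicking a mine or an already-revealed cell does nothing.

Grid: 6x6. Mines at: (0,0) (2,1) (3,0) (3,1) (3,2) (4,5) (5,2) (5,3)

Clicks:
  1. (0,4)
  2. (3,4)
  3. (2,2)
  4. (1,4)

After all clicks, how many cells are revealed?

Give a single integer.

Answer: 17

Derivation:
Click 1 (0,4) count=0: revealed 17 new [(0,1) (0,2) (0,3) (0,4) (0,5) (1,1) (1,2) (1,3) (1,4) (1,5) (2,2) (2,3) (2,4) (2,5) (3,3) (3,4) (3,5)] -> total=17
Click 2 (3,4) count=1: revealed 0 new [(none)] -> total=17
Click 3 (2,2) count=3: revealed 0 new [(none)] -> total=17
Click 4 (1,4) count=0: revealed 0 new [(none)] -> total=17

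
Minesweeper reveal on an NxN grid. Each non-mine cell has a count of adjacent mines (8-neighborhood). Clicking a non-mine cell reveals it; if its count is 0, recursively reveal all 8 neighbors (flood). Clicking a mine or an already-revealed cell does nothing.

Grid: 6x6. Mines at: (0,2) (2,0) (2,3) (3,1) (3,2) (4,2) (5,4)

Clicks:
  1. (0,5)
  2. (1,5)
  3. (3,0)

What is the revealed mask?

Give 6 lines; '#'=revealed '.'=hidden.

Click 1 (0,5) count=0: revealed 12 new [(0,3) (0,4) (0,5) (1,3) (1,4) (1,5) (2,4) (2,5) (3,4) (3,5) (4,4) (4,5)] -> total=12
Click 2 (1,5) count=0: revealed 0 new [(none)] -> total=12
Click 3 (3,0) count=2: revealed 1 new [(3,0)] -> total=13

Answer: ...###
...###
....##
#...##
....##
......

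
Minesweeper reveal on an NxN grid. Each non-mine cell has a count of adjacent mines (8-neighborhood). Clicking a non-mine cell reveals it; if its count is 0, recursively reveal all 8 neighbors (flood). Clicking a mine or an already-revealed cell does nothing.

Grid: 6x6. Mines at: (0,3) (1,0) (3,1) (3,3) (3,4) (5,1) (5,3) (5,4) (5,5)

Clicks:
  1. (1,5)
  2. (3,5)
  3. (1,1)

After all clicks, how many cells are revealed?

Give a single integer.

Click 1 (1,5) count=0: revealed 6 new [(0,4) (0,5) (1,4) (1,5) (2,4) (2,5)] -> total=6
Click 2 (3,5) count=1: revealed 1 new [(3,5)] -> total=7
Click 3 (1,1) count=1: revealed 1 new [(1,1)] -> total=8

Answer: 8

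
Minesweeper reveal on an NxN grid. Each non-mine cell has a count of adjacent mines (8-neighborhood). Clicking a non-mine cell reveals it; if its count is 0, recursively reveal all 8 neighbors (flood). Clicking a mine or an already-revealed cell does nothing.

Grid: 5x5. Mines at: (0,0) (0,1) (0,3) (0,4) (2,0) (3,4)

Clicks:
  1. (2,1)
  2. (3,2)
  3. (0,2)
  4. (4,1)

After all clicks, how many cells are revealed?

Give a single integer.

Answer: 15

Derivation:
Click 1 (2,1) count=1: revealed 1 new [(2,1)] -> total=1
Click 2 (3,2) count=0: revealed 13 new [(1,1) (1,2) (1,3) (2,2) (2,3) (3,0) (3,1) (3,2) (3,3) (4,0) (4,1) (4,2) (4,3)] -> total=14
Click 3 (0,2) count=2: revealed 1 new [(0,2)] -> total=15
Click 4 (4,1) count=0: revealed 0 new [(none)] -> total=15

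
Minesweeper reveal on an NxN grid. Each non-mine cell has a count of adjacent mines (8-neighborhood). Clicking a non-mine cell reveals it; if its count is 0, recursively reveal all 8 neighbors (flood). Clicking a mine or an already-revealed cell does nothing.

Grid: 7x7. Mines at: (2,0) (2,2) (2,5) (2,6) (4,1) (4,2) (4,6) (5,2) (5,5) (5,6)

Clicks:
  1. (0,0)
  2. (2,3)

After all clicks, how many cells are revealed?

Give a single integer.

Click 1 (0,0) count=0: revealed 14 new [(0,0) (0,1) (0,2) (0,3) (0,4) (0,5) (0,6) (1,0) (1,1) (1,2) (1,3) (1,4) (1,5) (1,6)] -> total=14
Click 2 (2,3) count=1: revealed 1 new [(2,3)] -> total=15

Answer: 15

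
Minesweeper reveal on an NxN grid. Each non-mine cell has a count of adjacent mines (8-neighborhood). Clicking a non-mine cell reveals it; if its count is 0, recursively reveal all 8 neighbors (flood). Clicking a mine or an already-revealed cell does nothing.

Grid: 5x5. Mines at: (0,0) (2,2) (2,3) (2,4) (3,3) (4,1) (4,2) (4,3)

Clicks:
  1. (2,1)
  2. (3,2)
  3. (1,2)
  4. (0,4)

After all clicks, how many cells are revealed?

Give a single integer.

Click 1 (2,1) count=1: revealed 1 new [(2,1)] -> total=1
Click 2 (3,2) count=6: revealed 1 new [(3,2)] -> total=2
Click 3 (1,2) count=2: revealed 1 new [(1,2)] -> total=3
Click 4 (0,4) count=0: revealed 7 new [(0,1) (0,2) (0,3) (0,4) (1,1) (1,3) (1,4)] -> total=10

Answer: 10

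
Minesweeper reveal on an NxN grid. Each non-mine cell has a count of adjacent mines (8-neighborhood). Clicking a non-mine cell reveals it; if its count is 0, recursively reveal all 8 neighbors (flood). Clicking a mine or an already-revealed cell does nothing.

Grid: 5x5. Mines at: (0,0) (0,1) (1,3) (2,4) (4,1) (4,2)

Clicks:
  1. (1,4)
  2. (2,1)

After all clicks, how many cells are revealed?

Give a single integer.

Answer: 10

Derivation:
Click 1 (1,4) count=2: revealed 1 new [(1,4)] -> total=1
Click 2 (2,1) count=0: revealed 9 new [(1,0) (1,1) (1,2) (2,0) (2,1) (2,2) (3,0) (3,1) (3,2)] -> total=10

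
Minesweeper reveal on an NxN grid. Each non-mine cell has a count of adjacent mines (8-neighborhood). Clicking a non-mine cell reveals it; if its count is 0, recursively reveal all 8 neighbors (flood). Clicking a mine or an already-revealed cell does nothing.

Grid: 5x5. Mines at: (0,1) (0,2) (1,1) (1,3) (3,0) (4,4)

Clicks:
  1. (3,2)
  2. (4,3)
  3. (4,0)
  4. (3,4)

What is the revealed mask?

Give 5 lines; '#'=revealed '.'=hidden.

Answer: .....
.....
.###.
.####
####.

Derivation:
Click 1 (3,2) count=0: revealed 9 new [(2,1) (2,2) (2,3) (3,1) (3,2) (3,3) (4,1) (4,2) (4,3)] -> total=9
Click 2 (4,3) count=1: revealed 0 new [(none)] -> total=9
Click 3 (4,0) count=1: revealed 1 new [(4,0)] -> total=10
Click 4 (3,4) count=1: revealed 1 new [(3,4)] -> total=11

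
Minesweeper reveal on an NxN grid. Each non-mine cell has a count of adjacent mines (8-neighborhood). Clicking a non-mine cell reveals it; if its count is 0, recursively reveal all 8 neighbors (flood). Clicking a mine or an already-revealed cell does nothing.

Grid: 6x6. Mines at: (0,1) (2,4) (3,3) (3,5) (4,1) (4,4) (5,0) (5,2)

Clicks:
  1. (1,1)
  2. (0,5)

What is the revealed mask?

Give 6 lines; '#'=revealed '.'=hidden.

Answer: ..####
.#####
......
......
......
......

Derivation:
Click 1 (1,1) count=1: revealed 1 new [(1,1)] -> total=1
Click 2 (0,5) count=0: revealed 8 new [(0,2) (0,3) (0,4) (0,5) (1,2) (1,3) (1,4) (1,5)] -> total=9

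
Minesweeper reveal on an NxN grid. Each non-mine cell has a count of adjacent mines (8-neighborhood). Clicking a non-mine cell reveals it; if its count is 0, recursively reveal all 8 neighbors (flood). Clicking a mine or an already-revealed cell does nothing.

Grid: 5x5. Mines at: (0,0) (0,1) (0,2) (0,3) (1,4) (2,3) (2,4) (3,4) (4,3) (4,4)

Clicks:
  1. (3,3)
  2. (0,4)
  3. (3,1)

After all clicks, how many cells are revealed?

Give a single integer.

Answer: 14

Derivation:
Click 1 (3,3) count=5: revealed 1 new [(3,3)] -> total=1
Click 2 (0,4) count=2: revealed 1 new [(0,4)] -> total=2
Click 3 (3,1) count=0: revealed 12 new [(1,0) (1,1) (1,2) (2,0) (2,1) (2,2) (3,0) (3,1) (3,2) (4,0) (4,1) (4,2)] -> total=14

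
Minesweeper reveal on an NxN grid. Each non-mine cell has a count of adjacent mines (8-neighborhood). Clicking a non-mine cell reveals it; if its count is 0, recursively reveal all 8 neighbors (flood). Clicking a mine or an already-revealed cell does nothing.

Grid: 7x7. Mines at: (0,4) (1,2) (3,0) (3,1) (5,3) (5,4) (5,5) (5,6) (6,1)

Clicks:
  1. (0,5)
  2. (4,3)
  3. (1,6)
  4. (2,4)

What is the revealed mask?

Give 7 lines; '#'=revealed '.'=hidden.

Click 1 (0,5) count=1: revealed 1 new [(0,5)] -> total=1
Click 2 (4,3) count=2: revealed 1 new [(4,3)] -> total=2
Click 3 (1,6) count=0: revealed 19 new [(0,6) (1,3) (1,4) (1,5) (1,6) (2,2) (2,3) (2,4) (2,5) (2,6) (3,2) (3,3) (3,4) (3,5) (3,6) (4,2) (4,4) (4,5) (4,6)] -> total=21
Click 4 (2,4) count=0: revealed 0 new [(none)] -> total=21

Answer: .....##
...####
..#####
..#####
..#####
.......
.......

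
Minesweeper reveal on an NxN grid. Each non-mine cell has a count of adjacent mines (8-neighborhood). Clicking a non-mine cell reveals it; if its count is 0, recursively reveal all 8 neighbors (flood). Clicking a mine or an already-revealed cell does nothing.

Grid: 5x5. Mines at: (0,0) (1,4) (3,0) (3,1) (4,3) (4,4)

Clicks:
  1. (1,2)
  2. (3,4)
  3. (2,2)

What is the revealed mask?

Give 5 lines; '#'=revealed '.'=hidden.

Click 1 (1,2) count=0: revealed 9 new [(0,1) (0,2) (0,3) (1,1) (1,2) (1,3) (2,1) (2,2) (2,3)] -> total=9
Click 2 (3,4) count=2: revealed 1 new [(3,4)] -> total=10
Click 3 (2,2) count=1: revealed 0 new [(none)] -> total=10

Answer: .###.
.###.
.###.
....#
.....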